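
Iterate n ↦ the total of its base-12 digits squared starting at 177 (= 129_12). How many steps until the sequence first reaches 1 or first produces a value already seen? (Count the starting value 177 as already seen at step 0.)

177 = (1,2,9)_12 → 1² + 2² + 9² = 86
86 = (7,2)_12 → 7² + 2² = 53
53 = (4,5)_12 → 4² + 5² = 41
41 = (3,5)_12 → 3² + 5² = 34
34 = (2,10)_12 → 2² + 10² = 104
104 = (8,8)_12 → 8² + 8² = 128
128 = (10,8)_12 → 10² + 8² = 164
164 = (1,1,8)_12 → 1² + 1² + 8² = 66
66 = (5,6)_12 → 5² + 6² = 61
61 = (5,1)_12 → 5² + 1² = 26
26 = (2,2)_12 → 2² + 2² = 8
8 = (8)_12 → 8² = 64
64 = (5,4)_12 → 5² + 4² = 41  — 41 repeats.
That took 13 steps.

13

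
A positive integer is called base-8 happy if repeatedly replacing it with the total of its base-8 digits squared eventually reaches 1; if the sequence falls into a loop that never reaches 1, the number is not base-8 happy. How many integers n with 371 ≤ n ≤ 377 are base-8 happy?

2

371: 371 → 70 → 37 → 41 → 26 → 13 → 26  (repeats 26)
372: 372 → 77 → 27 → 18 → 8 → 1  (reaches 1)
373: 373 → 86 → 41 → 26 → 13 → 26  (repeats 26)
374: 374 → 97 → 18 → 8 → 1  (reaches 1)
375: 375 → 110 → 62 → 85 → 30 → 45 → 50 → 40 → 25 → 10 → 5 → 25  (repeats 25)
376: 376 → 74 → 6 → 36 → 32 → 16 → 4 → 16  (repeats 16)
377: 377 → 75 → 11 → 10 → 5 → 25 → 10  (repeats 10)
base-8 happy: 372, 374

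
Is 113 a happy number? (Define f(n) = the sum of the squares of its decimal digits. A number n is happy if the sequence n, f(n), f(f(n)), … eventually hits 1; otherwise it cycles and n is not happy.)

not happy

113 → 1² + 1² + 3² = 1 + 1 + 9 = 11
11 → 1² + 1² = 1 + 1 = 2
2 → 2² = 4
4 → 4² = 16
16 → 1² + 6² = 1 + 36 = 37
37 → 3² + 7² = 9 + 49 = 58
58 → 5² + 8² = 25 + 64 = 89
89 → 8² + 9² = 64 + 81 = 145
145 → 1² + 4² + 5² = 1 + 16 + 25 = 42
42 → 4² + 2² = 16 + 4 = 20
20 → 2² + 0² = 4 + 0 = 4  — 4 already seen; the sequence cycles without reaching 1.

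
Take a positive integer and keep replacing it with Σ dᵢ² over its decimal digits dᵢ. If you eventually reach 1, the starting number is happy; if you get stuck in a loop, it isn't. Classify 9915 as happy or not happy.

happy

9915 → 188
188 → 129
129 → 86
86 → 100
100 → 1  — reached 1.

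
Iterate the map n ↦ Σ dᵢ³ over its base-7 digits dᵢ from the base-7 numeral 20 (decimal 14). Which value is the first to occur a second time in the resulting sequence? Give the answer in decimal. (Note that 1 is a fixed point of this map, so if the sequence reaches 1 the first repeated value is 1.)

8

14 = (2,0)_7 → 2³ + 0³ = 8
8 = (1,1)_7 → 1³ + 1³ = 2
2 = (2)_7 → 2³ = 8  — 8 already appeared earlier.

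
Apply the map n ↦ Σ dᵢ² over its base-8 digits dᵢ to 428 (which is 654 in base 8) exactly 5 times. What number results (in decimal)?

1

428 = (6,5,4)_8 → 6² + 5² + 4² = 36 + 25 + 16 = 77
77 = (1,1,5)_8 → 1² + 1² + 5² = 1 + 1 + 25 = 27
27 = (3,3)_8 → 3² + 3² = 9 + 9 = 18
18 = (2,2)_8 → 2² + 2² = 4 + 4 = 8
8 = (1,0)_8 → 1² + 0² = 1 + 0 = 1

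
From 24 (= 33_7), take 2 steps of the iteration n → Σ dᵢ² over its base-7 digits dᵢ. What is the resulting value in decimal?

24 = (3,3)_7 → 3² + 3² = 9 + 9 = 18
18 = (2,4)_7 → 2² + 4² = 4 + 16 = 20

20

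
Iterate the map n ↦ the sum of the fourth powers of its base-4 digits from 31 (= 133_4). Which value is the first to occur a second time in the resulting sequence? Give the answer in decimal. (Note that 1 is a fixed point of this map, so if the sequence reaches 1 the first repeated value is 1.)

31 = (1,3,3)_4 → 1⁴ + 3⁴ + 3⁴ = 1 + 81 + 81 = 163
163 = (2,2,0,3)_4 → 2⁴ + 2⁴ + 0⁴ + 3⁴ = 16 + 16 + 0 + 81 = 113
113 = (1,3,0,1)_4 → 1⁴ + 3⁴ + 0⁴ + 1⁴ = 1 + 81 + 0 + 1 = 83
83 = (1,1,0,3)_4 → 1⁴ + 1⁴ + 0⁴ + 3⁴ = 1 + 1 + 0 + 81 = 83  — 83 already appeared earlier.

83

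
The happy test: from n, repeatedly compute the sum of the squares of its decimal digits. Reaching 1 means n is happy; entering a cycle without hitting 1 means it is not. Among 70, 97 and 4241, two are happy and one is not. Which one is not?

70: 70 → 49 → 97 → 130 → 10 → 1  — reaches 1 (happy)
97: 97 → 130 → 10 → 1  — reaches 1 (happy)
4241: 4241 → 37 → 58 → 89 → 145 → 42 → 20 → 4 → 16 → 37  — repeats 37 (not happy)

4241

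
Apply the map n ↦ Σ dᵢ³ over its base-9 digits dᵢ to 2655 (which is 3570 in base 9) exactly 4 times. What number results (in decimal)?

351

2655 = (3,5,7,0)_9 → 3³ + 5³ + 7³ + 0³ = 495
495 = (6,1,0)_9 → 6³ + 1³ + 0³ = 217
217 = (2,6,1)_9 → 2³ + 6³ + 1³ = 225
225 = (2,7,0)_9 → 2³ + 7³ + 0³ = 351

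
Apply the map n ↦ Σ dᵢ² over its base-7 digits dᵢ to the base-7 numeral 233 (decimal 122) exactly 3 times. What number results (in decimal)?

10

122 = (2,3,3)_7 → 2² + 3² + 3² = 4 + 9 + 9 = 22
22 = (3,1)_7 → 3² + 1² = 9 + 1 = 10
10 = (1,3)_7 → 1² + 3² = 1 + 9 = 10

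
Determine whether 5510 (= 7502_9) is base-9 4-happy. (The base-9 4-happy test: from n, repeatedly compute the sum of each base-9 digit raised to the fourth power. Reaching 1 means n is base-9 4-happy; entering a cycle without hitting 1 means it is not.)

5510 = (7,5,0,2)_9 → 7⁴ + 5⁴ + 0⁴ + 2⁴ = 3042
3042 = (4,1,5,0)_9 → 4⁴ + 1⁴ + 5⁴ + 0⁴ = 882
882 = (1,1,8,0)_9 → 1⁴ + 1⁴ + 8⁴ + 0⁴ = 4098
4098 = (5,5,5,3)_9 → 5⁴ + 5⁴ + 5⁴ + 3⁴ = 1956
1956 = (2,6,1,3)_9 → 2⁴ + 6⁴ + 1⁴ + 3⁴ = 1394
1394 = (1,8,1,8)_9 → 1⁴ + 8⁴ + 1⁴ + 8⁴ = 8194
8194 = (1,2,2,1,4)_9 → 1⁴ + 2⁴ + 2⁴ + 1⁴ + 4⁴ = 290
290 = (3,5,2)_9 → 3⁴ + 5⁴ + 2⁴ = 722
722 = (8,8,2)_9 → 8⁴ + 8⁴ + 2⁴ = 8208
8208 = (1,2,2,3,0)_9 → 1⁴ + 2⁴ + 2⁴ + 3⁴ + 0⁴ = 114
114 = (1,3,6)_9 → 1⁴ + 3⁴ + 6⁴ = 1378
1378 = (1,8,0,1)_9 → 1⁴ + 8⁴ + 0⁴ + 1⁴ = 4098  — 4098 already seen; the sequence cycles without reaching 1.

not base-9 4-happy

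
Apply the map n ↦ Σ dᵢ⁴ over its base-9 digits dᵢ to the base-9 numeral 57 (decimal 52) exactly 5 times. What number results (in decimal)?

4098

52 = (5,7)_9 → 3026
3026 = (4,1,3,2)_9 → 354
354 = (4,3,3)_9 → 418
418 = (5,1,4)_9 → 882
882 = (1,1,8,0)_9 → 4098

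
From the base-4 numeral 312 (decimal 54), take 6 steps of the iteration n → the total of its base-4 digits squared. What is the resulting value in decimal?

54 = (3,1,2)_4 → 3² + 1² + 2² = 9 + 1 + 4 = 14
14 = (3,2)_4 → 3² + 2² = 9 + 4 = 13
13 = (3,1)_4 → 3² + 1² = 9 + 1 = 10
10 = (2,2)_4 → 2² + 2² = 4 + 4 = 8
8 = (2,0)_4 → 2² + 0² = 4 + 0 = 4
4 = (1,0)_4 → 1² + 0² = 1 + 0 = 1

1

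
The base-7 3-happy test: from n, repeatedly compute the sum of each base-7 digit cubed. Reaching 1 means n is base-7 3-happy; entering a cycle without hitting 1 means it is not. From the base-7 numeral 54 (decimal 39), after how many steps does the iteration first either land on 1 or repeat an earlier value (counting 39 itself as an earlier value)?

7

39 = (5,4)_7 → 5³ + 4³ = 125 + 64 = 189
189 = (3,6,0)_7 → 3³ + 6³ + 0³ = 27 + 216 + 0 = 243
243 = (4,6,5)_7 → 4³ + 6³ + 5³ = 64 + 216 + 125 = 405
405 = (1,1,1,6)_7 → 1³ + 1³ + 1³ + 6³ = 1 + 1 + 1 + 216 = 219
219 = (4,3,2)_7 → 4³ + 3³ + 2³ = 64 + 27 + 8 = 99
99 = (2,0,1)_7 → 2³ + 0³ + 1³ = 8 + 0 + 1 = 9
9 = (1,2)_7 → 1³ + 2³ = 1 + 8 = 9  — 9 repeats.
That took 7 steps.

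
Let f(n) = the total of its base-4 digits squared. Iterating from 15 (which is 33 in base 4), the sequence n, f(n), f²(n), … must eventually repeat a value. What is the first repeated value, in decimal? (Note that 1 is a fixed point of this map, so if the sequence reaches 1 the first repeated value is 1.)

15 = (3,3)_4 → 3² + 3² = 9 + 9 = 18
18 = (1,0,2)_4 → 1² + 0² + 2² = 1 + 0 + 4 = 5
5 = (1,1)_4 → 1² + 1² = 1 + 1 = 2
2 = (2)_4 → 2² = 4
4 = (1,0)_4 → 1² + 0² = 1 + 0 = 1  — reached the fixed point 1.
1 → 1, so 1 is the first repeated value.

1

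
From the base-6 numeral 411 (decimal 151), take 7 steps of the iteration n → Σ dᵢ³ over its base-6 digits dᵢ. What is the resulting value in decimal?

73

151 = (4,1,1)_6 → 4³ + 1³ + 1³ = 66
66 = (1,5,0)_6 → 1³ + 5³ + 0³ = 126
126 = (3,3,0)_6 → 3³ + 3³ + 0³ = 54
54 = (1,3,0)_6 → 1³ + 3³ + 0³ = 28
28 = (4,4)_6 → 4³ + 4³ = 128
128 = (3,3,2)_6 → 3³ + 3³ + 2³ = 62
62 = (1,4,2)_6 → 1³ + 4³ + 2³ = 73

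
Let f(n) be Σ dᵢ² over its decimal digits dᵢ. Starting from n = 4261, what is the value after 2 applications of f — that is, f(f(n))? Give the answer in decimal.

4261 → 4² + 2² + 6² + 1² = 57
57 → 5² + 7² = 74

74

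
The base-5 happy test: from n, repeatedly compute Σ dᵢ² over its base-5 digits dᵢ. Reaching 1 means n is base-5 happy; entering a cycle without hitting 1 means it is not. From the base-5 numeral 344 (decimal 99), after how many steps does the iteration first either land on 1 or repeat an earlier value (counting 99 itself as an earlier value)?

4

99 = (3,4,4)_5 → 3² + 4² + 4² = 41
41 = (1,3,1)_5 → 1² + 3² + 1² = 11
11 = (2,1)_5 → 2² + 1² = 5
5 = (1,0)_5 → 1² + 0² = 1  — reached 1.
That took 4 steps.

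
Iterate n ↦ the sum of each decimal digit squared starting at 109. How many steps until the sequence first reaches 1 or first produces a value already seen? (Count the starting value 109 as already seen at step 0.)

109 → 1² + 0² + 9² = 82
82 → 8² + 2² = 68
68 → 6² + 8² = 100
100 → 1² + 0² + 0² = 1  — reached 1.
That took 4 steps.

4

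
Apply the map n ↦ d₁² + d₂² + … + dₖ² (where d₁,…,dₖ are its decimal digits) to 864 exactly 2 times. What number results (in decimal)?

864 → 8² + 6² + 4² = 116
116 → 1² + 1² + 6² = 38

38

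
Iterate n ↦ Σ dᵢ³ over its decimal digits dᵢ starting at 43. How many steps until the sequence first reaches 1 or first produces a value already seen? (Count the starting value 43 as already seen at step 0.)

4

43 → 4³ + 3³ = 91
91 → 9³ + 1³ = 730
730 → 7³ + 3³ + 0³ = 370
370 → 3³ + 7³ + 0³ = 370  — 370 repeats.
That took 4 steps.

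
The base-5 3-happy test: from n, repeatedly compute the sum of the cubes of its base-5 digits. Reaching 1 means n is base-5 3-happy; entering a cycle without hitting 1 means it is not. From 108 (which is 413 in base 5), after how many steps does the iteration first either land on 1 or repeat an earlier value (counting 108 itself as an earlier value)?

6

108 = (4,1,3)_5 → 4³ + 1³ + 3³ = 64 + 1 + 27 = 92
92 = (3,3,2)_5 → 3³ + 3³ + 2³ = 27 + 27 + 8 = 62
62 = (2,2,2)_5 → 2³ + 2³ + 2³ = 8 + 8 + 8 = 24
24 = (4,4)_5 → 4³ + 4³ = 64 + 64 = 128
128 = (1,0,0,3)_5 → 1³ + 0³ + 0³ + 3³ = 1 + 0 + 0 + 27 = 28
28 = (1,0,3)_5 → 1³ + 0³ + 3³ = 1 + 0 + 27 = 28  — 28 repeats.
That took 6 steps.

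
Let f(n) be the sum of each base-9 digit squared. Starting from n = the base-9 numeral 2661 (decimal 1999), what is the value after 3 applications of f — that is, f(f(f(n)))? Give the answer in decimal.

1999 = (2,6,6,1)_9 → 2² + 6² + 6² + 1² = 4 + 36 + 36 + 1 = 77
77 = (8,5)_9 → 8² + 5² = 64 + 25 = 89
89 = (1,0,8)_9 → 1² + 0² + 8² = 1 + 0 + 64 = 65

65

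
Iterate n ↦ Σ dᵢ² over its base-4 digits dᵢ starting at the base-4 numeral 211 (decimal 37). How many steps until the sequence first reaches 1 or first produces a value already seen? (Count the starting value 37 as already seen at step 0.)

5

37 = (2,1,1)_4 → 2² + 1² + 1² = 4 + 1 + 1 = 6
6 = (1,2)_4 → 1² + 2² = 1 + 4 = 5
5 = (1,1)_4 → 1² + 1² = 1 + 1 = 2
2 = (2)_4 → 2² = 4
4 = (1,0)_4 → 1² + 0² = 1 + 0 = 1  — reached 1.
That took 5 steps.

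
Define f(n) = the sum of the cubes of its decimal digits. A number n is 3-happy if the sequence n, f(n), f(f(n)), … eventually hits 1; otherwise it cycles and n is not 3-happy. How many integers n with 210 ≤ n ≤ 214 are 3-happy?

210: 210 → 9 → 729 → 1080 → 513 → 153 → 153  (repeats 153)
211: 211 → 10 → 1  (reaches 1)
212: 212 → 17 → 344 → 155 → 251 → 134 → 92 → 737 → 713 → 371 → 371  (repeats 371)
213: 213 → 36 → 243 → 99 → 1458 → 702 → 351 → 153 → 153  (repeats 153)
214: 214 → 73 → 370 → 370  (repeats 370)
3-happy: 211

1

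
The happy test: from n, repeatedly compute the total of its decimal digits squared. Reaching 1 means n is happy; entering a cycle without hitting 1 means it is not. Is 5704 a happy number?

5704 → 5² + 7² + 0² + 4² = 90
90 → 9² + 0² = 81
81 → 8² + 1² = 65
65 → 6² + 5² = 61
61 → 6² + 1² = 37
37 → 3² + 7² = 58
58 → 5² + 8² = 89
89 → 8² + 9² = 145
145 → 1² + 4² + 5² = 42
42 → 4² + 2² = 20
20 → 2² + 0² = 4
4 → 4² = 16
16 → 1² + 6² = 37  — 37 already seen; the sequence cycles without reaching 1.

not happy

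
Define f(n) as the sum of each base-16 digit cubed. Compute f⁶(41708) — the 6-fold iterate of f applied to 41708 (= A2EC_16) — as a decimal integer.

3095

41708 = (10,2,14,12)_16 → 10³ + 2³ + 14³ + 12³ = 5480
5480 = (1,5,6,8)_16 → 1³ + 5³ + 6³ + 8³ = 854
854 = (3,5,6)_16 → 3³ + 5³ + 6³ = 368
368 = (1,7,0)_16 → 1³ + 7³ + 0³ = 344
344 = (1,5,8)_16 → 1³ + 5³ + 8³ = 638
638 = (2,7,14)_16 → 2³ + 7³ + 14³ = 3095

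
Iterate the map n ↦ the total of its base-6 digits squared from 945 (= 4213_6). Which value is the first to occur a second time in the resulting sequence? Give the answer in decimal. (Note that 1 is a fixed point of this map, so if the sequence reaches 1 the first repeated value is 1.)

945 = (4,2,1,3)_6 → 4² + 2² + 1² + 3² = 16 + 4 + 1 + 9 = 30
30 = (5,0)_6 → 5² + 0² = 25 + 0 = 25
25 = (4,1)_6 → 4² + 1² = 16 + 1 = 17
17 = (2,5)_6 → 2² + 5² = 4 + 25 = 29
29 = (4,5)_6 → 4² + 5² = 16 + 25 = 41
41 = (1,0,5)_6 → 1² + 0² + 5² = 1 + 0 + 25 = 26
26 = (4,2)_6 → 4² + 2² = 16 + 4 = 20
20 = (3,2)_6 → 3² + 2² = 9 + 4 = 13
13 = (2,1)_6 → 2² + 1² = 4 + 1 = 5
5 = (5)_6 → 5² = 25  — 25 already appeared earlier.

25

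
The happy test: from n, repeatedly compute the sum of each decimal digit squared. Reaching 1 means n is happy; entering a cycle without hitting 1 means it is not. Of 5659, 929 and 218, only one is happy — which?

5659

5659: 5659 → 167 → 86 → 100 → 1  — reaches 1 (happy)
929: 929 → 166 → 73 → 58 → 89 → 145 → 42 → 20 → 4 → 16 → 37 → 58  — repeats 58 (not happy)
218: 218 → 69 → 117 → 51 → 26 → 40 → 16 → 37 → 58 → 89 → 145 → 42 → 20 → 4 → 16  — repeats 16 (not happy)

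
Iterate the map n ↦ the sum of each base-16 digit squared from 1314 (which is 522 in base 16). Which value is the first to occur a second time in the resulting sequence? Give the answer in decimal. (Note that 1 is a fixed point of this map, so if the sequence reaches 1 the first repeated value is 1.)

169

1314 = (5,2,2)_16 → 5² + 2² + 2² = 33
33 = (2,1)_16 → 2² + 1² = 5
5 = (5)_16 → 5² = 25
25 = (1,9)_16 → 1² + 9² = 82
82 = (5,2)_16 → 5² + 2² = 29
29 = (1,13)_16 → 1² + 13² = 170
170 = (10,10)_16 → 10² + 10² = 200
200 = (12,8)_16 → 12² + 8² = 208
208 = (13,0)_16 → 13² + 0² = 169
169 = (10,9)_16 → 10² + 9² = 181
181 = (11,5)_16 → 11² + 5² = 146
146 = (9,2)_16 → 9² + 2² = 85
85 = (5,5)_16 → 5² + 5² = 50
50 = (3,2)_16 → 3² + 2² = 13
13 = (13)_16 → 13² = 169  — 169 already appeared earlier.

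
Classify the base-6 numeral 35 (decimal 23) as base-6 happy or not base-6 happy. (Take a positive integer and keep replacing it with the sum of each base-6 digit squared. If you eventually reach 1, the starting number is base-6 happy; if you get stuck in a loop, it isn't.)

23 = (3,5)_6 → 3² + 5² = 34
34 = (5,4)_6 → 5² + 4² = 41
41 = (1,0,5)_6 → 1² + 0² + 5² = 26
26 = (4,2)_6 → 4² + 2² = 20
20 = (3,2)_6 → 3² + 2² = 13
13 = (2,1)_6 → 2² + 1² = 5
5 = (5)_6 → 5² = 25
25 = (4,1)_6 → 4² + 1² = 17
17 = (2,5)_6 → 2² + 5² = 29
29 = (4,5)_6 → 4² + 5² = 41  — 41 already seen; the sequence cycles without reaching 1.

not base-6 happy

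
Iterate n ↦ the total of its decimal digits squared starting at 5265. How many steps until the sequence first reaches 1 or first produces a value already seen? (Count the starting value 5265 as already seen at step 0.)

5265 → 5² + 2² + 6² + 5² = 90
90 → 9² + 0² = 81
81 → 8² + 1² = 65
65 → 6² + 5² = 61
61 → 6² + 1² = 37
37 → 3² + 7² = 58
58 → 5² + 8² = 89
89 → 8² + 9² = 145
145 → 1² + 4² + 5² = 42
42 → 4² + 2² = 20
20 → 2² + 0² = 4
4 → 4² = 16
16 → 1² + 6² = 37  — 37 repeats.
That took 13 steps.

13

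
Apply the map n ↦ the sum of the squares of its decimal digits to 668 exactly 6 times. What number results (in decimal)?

668 → 6² + 6² + 8² = 136
136 → 1² + 3² + 6² = 46
46 → 4² + 6² = 52
52 → 5² + 2² = 29
29 → 2² + 9² = 85
85 → 8² + 5² = 89

89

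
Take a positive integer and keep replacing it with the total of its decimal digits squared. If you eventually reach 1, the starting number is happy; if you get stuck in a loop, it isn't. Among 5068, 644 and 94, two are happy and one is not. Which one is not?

5068: 5068 → 125 → 30 → 9 → 81 → 65 → 61 → 37 → 58 → 89 → 145 → 42 → 20 → 4 → 16 → 37  — repeats 37 (not happy)
644: 644 → 68 → 100 → 1  — reaches 1 (happy)
94: 94 → 97 → 130 → 10 → 1  — reaches 1 (happy)

5068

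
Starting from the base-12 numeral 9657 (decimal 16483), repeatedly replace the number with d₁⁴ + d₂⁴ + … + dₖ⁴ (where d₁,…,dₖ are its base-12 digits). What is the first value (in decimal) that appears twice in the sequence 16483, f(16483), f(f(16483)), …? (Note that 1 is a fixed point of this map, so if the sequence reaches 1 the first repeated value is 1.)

16483 = (9,6,5,7)_12 → 9⁴ + 6⁴ + 5⁴ + 7⁴ = 10883
10883 = (6,3,6,11)_12 → 6⁴ + 3⁴ + 6⁴ + 11⁴ = 17314
17314 = (10,0,2,10)_12 → 10⁴ + 0⁴ + 2⁴ + 10⁴ = 20016
20016 = (11,7,0,0)_12 → 11⁴ + 7⁴ + 0⁴ + 0⁴ = 17042
17042 = (9,10,4,2)_12 → 9⁴ + 10⁴ + 4⁴ + 2⁴ = 16833
16833 = (9,8,10,9)_12 → 9⁴ + 8⁴ + 10⁴ + 9⁴ = 27218
27218 = (1,3,9,0,2)_12 → 1⁴ + 3⁴ + 9⁴ + 0⁴ + 2⁴ = 6659
6659 = (3,10,2,11)_12 → 3⁴ + 10⁴ + 2⁴ + 11⁴ = 24738
24738 = (1,2,3,9,6)_12 → 1⁴ + 2⁴ + 3⁴ + 9⁴ + 6⁴ = 7955
7955 = (4,7,2,11)_12 → 4⁴ + 7⁴ + 2⁴ + 11⁴ = 17314  — 17314 already appeared earlier.

17314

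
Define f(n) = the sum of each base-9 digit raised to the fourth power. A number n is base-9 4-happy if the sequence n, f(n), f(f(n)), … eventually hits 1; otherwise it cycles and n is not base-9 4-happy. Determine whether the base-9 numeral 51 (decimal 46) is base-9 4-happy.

not base-9 4-happy

46 = (5,1)_9 → 5⁴ + 1⁴ = 626
626 = (7,6,5)_9 → 7⁴ + 6⁴ + 5⁴ = 4322
4322 = (5,8,3,2)_9 → 5⁴ + 8⁴ + 3⁴ + 2⁴ = 4818
4818 = (6,5,4,3)_9 → 6⁴ + 5⁴ + 4⁴ + 3⁴ = 2258
2258 = (3,0,7,8)_9 → 3⁴ + 0⁴ + 7⁴ + 8⁴ = 6578
6578 = (1,0,0,1,8)_9 → 1⁴ + 0⁴ + 0⁴ + 1⁴ + 8⁴ = 4098
4098 = (5,5,5,3)_9 → 5⁴ + 5⁴ + 5⁴ + 3⁴ = 1956
1956 = (2,6,1,3)_9 → 2⁴ + 6⁴ + 1⁴ + 3⁴ = 1394
1394 = (1,8,1,8)_9 → 1⁴ + 8⁴ + 1⁴ + 8⁴ = 8194
8194 = (1,2,2,1,4)_9 → 1⁴ + 2⁴ + 2⁴ + 1⁴ + 4⁴ = 290
290 = (3,5,2)_9 → 3⁴ + 5⁴ + 2⁴ = 722
722 = (8,8,2)_9 → 8⁴ + 8⁴ + 2⁴ = 8208
8208 = (1,2,2,3,0)_9 → 1⁴ + 2⁴ + 2⁴ + 3⁴ + 0⁴ = 114
114 = (1,3,6)_9 → 1⁴ + 3⁴ + 6⁴ = 1378
1378 = (1,8,0,1)_9 → 1⁴ + 8⁴ + 0⁴ + 1⁴ = 4098  — 4098 already seen; the sequence cycles without reaching 1.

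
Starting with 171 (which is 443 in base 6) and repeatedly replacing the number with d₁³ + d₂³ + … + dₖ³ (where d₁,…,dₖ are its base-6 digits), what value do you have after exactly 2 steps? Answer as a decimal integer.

190

171 = (4,4,3)_6 → 4³ + 4³ + 3³ = 64 + 64 + 27 = 155
155 = (4,1,5)_6 → 4³ + 1³ + 5³ = 64 + 1 + 125 = 190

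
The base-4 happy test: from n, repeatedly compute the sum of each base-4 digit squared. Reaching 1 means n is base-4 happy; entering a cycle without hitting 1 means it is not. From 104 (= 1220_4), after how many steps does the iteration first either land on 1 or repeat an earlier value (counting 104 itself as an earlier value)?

5

104 = (1,2,2,0)_4 → 1² + 2² + 2² + 0² = 9
9 = (2,1)_4 → 2² + 1² = 5
5 = (1,1)_4 → 1² + 1² = 2
2 = (2)_4 → 2² = 4
4 = (1,0)_4 → 1² + 0² = 1  — reached 1.
That took 5 steps.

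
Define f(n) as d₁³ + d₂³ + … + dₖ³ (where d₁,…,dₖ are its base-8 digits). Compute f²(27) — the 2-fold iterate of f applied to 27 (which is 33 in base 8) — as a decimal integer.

27 = (3,3)_8 → 54
54 = (6,6)_8 → 432

432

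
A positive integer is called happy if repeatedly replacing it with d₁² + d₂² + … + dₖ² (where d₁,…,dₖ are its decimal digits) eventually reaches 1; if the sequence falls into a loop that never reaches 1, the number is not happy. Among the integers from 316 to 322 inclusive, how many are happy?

316: 316 → 46 → 52 → 29 → 85 → 89 → 145 → 42 → 20 → 4 → 16 → 37 → 58 → 89  — not happy
317: 317 → 59 → 106 → 37 → 58 → 89 → 145 → 42 → 20 → 4 → 16 → 37  — not happy
318: 318 → 74 → 65 → 61 → 37 → 58 → 89 → 145 → 42 → 20 → 4 → 16 → 37  — not happy
319: 319 → 91 → 82 → 68 → 100 → 1  — happy
320: 320 → 13 → 10 → 1  — happy
321: 321 → 14 → 17 → 50 → 25 → 29 → 85 → 89 → 145 → 42 → 20 → 4 → 16 → 37 → 58 → 89  — not happy
322: 322 → 17 → 50 → 25 → 29 → 85 → 89 → 145 → 42 → 20 → 4 → 16 → 37 → 58 → 89  — not happy
happy: 319, 320

2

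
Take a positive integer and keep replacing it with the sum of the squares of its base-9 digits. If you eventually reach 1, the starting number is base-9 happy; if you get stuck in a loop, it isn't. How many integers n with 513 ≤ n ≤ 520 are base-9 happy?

1

513: 513 → 45 → 25 → 53 → 89 → 65 → 53  (repeats 53)
514: 514 → 46 → 26 → 68 → 74 → 68  (repeats 68)
515: 515 → 49 → 41 → 41  (repeats 41)
516: 516 → 54 → 36 → 16 → 50 → 50  (repeats 50)
517: 517 → 61 → 85 → 17 → 65 → 53 → 89 → 65  (repeats 65)
518: 518 → 70 → 98 → 66 → 58 → 52 → 74 → 68 → 74  (repeats 74)
519: 519 → 81 → 1  (reaches 1)
520: 520 → 94 → 18 → 4 → 16 → 50 → 50  (repeats 50)
base-9 happy: 519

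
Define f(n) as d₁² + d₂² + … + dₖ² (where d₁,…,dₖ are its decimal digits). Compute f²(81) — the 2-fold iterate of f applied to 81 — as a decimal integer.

61

81 → 8² + 1² = 65
65 → 6² + 5² = 61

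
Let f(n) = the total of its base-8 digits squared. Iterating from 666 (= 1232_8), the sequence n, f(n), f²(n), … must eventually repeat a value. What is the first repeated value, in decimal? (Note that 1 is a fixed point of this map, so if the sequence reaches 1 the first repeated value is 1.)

1

666 = (1,2,3,2)_8 → 1² + 2² + 3² + 2² = 18
18 = (2,2)_8 → 2² + 2² = 8
8 = (1,0)_8 → 1² + 0² = 1  — reached the fixed point 1.
1 → 1, so 1 is the first repeated value.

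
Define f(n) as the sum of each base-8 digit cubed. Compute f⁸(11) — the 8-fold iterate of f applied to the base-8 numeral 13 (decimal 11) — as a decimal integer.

11 = (1,3)_8 → 28
28 = (3,4)_8 → 91
91 = (1,3,3)_8 → 55
55 = (6,7)_8 → 559
559 = (1,0,5,7)_8 → 469
469 = (7,2,5)_8 → 476
476 = (7,3,4)_8 → 434
434 = (6,6,2)_8 → 440

440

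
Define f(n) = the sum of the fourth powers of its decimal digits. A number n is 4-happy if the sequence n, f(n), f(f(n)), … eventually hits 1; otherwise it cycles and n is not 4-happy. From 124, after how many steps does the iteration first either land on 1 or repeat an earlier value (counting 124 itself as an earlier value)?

124 → 273
273 → 2498
2498 → 10929
10929 → 13139
13139 → 6725
6725 → 4338
4338 → 4514
4514 → 1138
1138 → 4179
4179 → 9219
9219 → 13139  — 13139 repeats.
That took 11 steps.

11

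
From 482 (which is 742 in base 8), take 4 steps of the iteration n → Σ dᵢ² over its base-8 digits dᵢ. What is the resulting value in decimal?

26

482 = (7,4,2)_8 → 69
69 = (1,0,5)_8 → 26
26 = (3,2)_8 → 13
13 = (1,5)_8 → 26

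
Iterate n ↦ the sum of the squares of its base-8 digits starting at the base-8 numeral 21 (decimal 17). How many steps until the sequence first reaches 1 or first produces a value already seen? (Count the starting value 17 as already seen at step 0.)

17 = (2,1)_8 → 5
5 = (5)_8 → 25
25 = (3,1)_8 → 10
10 = (1,2)_8 → 5  — 5 repeats.
That took 4 steps.

4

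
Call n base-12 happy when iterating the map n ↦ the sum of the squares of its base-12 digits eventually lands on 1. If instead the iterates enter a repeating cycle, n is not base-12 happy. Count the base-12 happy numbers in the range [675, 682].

1

675: 675 → 89 → 74 → 40 → 25 → 5 → 25  — not base-12 happy
676: 676 → 96 → 64 → 41 → 34 → 104 → 128 → 164 → 66 → 61 → 26 → 8 → 64  — not base-12 happy
677: 677 → 105 → 145 → 2 → 4 → 16 → 17 → 26 → 8 → 64 → 41 → 34 → 104 → 128 → 164 → 66 → 61 → 26  — not base-12 happy
678: 678 → 116 → 145 → 2 → 4 → 16 → 17 → 26 → 8 → 64 → 41 → 34 → 104 → 128 → 164 → 66 → 61 → 26  — not base-12 happy
679: 679 → 129 → 181 → 11 → 121 → 101 → 89 → 74 → 40 → 25 → 5 → 25  — not base-12 happy
680: 680 → 144 → 1  — base-12 happy
681: 681 → 161 → 27 → 13 → 2 → 4 → 16 → 17 → 26 → 8 → 64 → 41 → 34 → 104 → 128 → 164 → 66 → 61 → 26  — not base-12 happy
682: 682 → 180 → 10 → 100 → 80 → 100  — not base-12 happy
base-12 happy: 680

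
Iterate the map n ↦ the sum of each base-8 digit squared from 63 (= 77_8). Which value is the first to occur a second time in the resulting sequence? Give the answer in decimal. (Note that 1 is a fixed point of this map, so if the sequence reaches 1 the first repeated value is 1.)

20

63 = (7,7)_8 → 7² + 7² = 49 + 49 = 98
98 = (1,4,2)_8 → 1² + 4² + 2² = 1 + 16 + 4 = 21
21 = (2,5)_8 → 2² + 5² = 4 + 25 = 29
29 = (3,5)_8 → 3² + 5² = 9 + 25 = 34
34 = (4,2)_8 → 4² + 2² = 16 + 4 = 20
20 = (2,4)_8 → 2² + 4² = 4 + 16 = 20  — 20 already appeared earlier.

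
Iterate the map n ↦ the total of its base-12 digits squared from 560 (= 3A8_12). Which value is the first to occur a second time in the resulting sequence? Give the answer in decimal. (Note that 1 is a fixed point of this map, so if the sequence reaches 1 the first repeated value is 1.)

25

560 = (3,10,8)_12 → 3² + 10² + 8² = 9 + 100 + 64 = 173
173 = (1,2,5)_12 → 1² + 2² + 5² = 1 + 4 + 25 = 30
30 = (2,6)_12 → 2² + 6² = 4 + 36 = 40
40 = (3,4)_12 → 3² + 4² = 9 + 16 = 25
25 = (2,1)_12 → 2² + 1² = 4 + 1 = 5
5 = (5)_12 → 5² = 25  — 25 already appeared earlier.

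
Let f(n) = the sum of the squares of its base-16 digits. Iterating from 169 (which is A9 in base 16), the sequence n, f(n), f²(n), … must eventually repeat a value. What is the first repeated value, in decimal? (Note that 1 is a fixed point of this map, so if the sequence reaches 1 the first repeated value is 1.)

169

169 = (10,9)_16 → 10² + 9² = 100 + 81 = 181
181 = (11,5)_16 → 11² + 5² = 121 + 25 = 146
146 = (9,2)_16 → 9² + 2² = 81 + 4 = 85
85 = (5,5)_16 → 5² + 5² = 25 + 25 = 50
50 = (3,2)_16 → 3² + 2² = 9 + 4 = 13
13 = (13)_16 → 13² = 169  — 169 already appeared earlier.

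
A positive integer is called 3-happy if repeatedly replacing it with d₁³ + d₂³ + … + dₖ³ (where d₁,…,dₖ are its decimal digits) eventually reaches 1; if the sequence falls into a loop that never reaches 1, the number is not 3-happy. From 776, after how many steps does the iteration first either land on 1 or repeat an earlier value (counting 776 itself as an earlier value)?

5

776 → 902
902 → 737
737 → 713
713 → 371
371 → 371  — 371 repeats.
That took 5 steps.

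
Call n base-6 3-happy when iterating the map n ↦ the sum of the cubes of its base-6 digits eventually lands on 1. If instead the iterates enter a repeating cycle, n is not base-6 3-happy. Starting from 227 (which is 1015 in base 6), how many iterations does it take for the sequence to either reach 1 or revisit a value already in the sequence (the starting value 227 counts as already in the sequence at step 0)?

227 = (1,0,1,5)_6 → 1³ + 0³ + 1³ + 5³ = 127
127 = (3,3,1)_6 → 3³ + 3³ + 1³ = 55
55 = (1,3,1)_6 → 1³ + 3³ + 1³ = 29
29 = (4,5)_6 → 4³ + 5³ = 189
189 = (5,1,3)_6 → 5³ + 1³ + 3³ = 153
153 = (4,1,3)_6 → 4³ + 1³ + 3³ = 92
92 = (2,3,2)_6 → 2³ + 3³ + 2³ = 43
43 = (1,1,1)_6 → 1³ + 1³ + 1³ = 3
3 = (3)_6 → 3³ = 27
27 = (4,3)_6 → 4³ + 3³ = 91
91 = (2,3,1)_6 → 2³ + 3³ + 1³ = 36
36 = (1,0,0)_6 → 1³ + 0³ + 0³ = 1  — reached 1.
That took 12 steps.

12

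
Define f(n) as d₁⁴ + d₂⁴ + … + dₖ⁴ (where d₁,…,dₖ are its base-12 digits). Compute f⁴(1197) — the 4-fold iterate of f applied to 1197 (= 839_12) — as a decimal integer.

1197 = (8,3,9)_12 → 8⁴ + 3⁴ + 9⁴ = 4096 + 81 + 6561 = 10738
10738 = (6,2,6,10)_12 → 6⁴ + 2⁴ + 6⁴ + 10⁴ = 1296 + 16 + 1296 + 10000 = 12608
12608 = (7,3,6,8)_12 → 7⁴ + 3⁴ + 6⁴ + 8⁴ = 2401 + 81 + 1296 + 4096 = 7874
7874 = (4,6,8,2)_12 → 4⁴ + 6⁴ + 8⁴ + 2⁴ = 256 + 1296 + 4096 + 16 = 5664

5664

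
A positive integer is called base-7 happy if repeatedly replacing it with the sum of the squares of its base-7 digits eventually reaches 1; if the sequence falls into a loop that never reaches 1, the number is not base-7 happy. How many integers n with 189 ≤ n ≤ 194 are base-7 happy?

189: 189 → 45 → 45  (repeats 45)
190: 190 → 46 → 52 → 10 → 10  (repeats 10)
191: 191 → 49 → 1  (reaches 1)
192: 192 → 54 → 26 → 34 → 52 → 10 → 10  (repeats 10)
193: 193 → 61 → 27 → 45 → 45  (repeats 45)
194: 194 → 70 → 10 → 10  (repeats 10)
base-7 happy: 191

1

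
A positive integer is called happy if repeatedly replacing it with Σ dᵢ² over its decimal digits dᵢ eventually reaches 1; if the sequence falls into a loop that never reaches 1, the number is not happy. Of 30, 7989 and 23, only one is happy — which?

23

30: 30 → 9 → 81 → 65 → 61 → 37 → 58 → 89 → 145 → 42 → 20 → 4 → 16 → 37  — repeats 37 (not happy)
7989: 7989 → 275 → 78 → 113 → 11 → 2 → 4 → 16 → 37 → 58 → 89 → 145 → 42 → 20 → 4  — repeats 4 (not happy)
23: 23 → 13 → 10 → 1  — reaches 1 (happy)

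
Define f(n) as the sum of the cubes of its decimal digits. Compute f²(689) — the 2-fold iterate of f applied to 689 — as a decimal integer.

689 → 1457
1457 → 533

533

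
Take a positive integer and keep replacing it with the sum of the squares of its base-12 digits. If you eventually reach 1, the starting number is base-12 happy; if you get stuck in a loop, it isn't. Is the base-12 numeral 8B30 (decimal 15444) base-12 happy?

not base-12 happy

15444 = (8,11,3,0)_12 → 8² + 11² + 3² + 0² = 194
194 = (1,4,2)_12 → 1² + 4² + 2² = 21
21 = (1,9)_12 → 1² + 9² = 82
82 = (6,10)_12 → 6² + 10² = 136
136 = (11,4)_12 → 11² + 4² = 137
137 = (11,5)_12 → 11² + 5² = 146
146 = (1,0,2)_12 → 1² + 0² + 2² = 5
5 = (5)_12 → 5² = 25
25 = (2,1)_12 → 2² + 1² = 5  — 5 already seen; the sequence cycles without reaching 1.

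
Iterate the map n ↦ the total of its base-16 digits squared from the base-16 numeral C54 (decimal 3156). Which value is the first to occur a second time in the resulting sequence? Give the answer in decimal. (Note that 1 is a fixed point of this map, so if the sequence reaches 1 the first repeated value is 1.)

169

3156 = (12,5,4)_16 → 12² + 5² + 4² = 144 + 25 + 16 = 185
185 = (11,9)_16 → 11² + 9² = 121 + 81 = 202
202 = (12,10)_16 → 12² + 10² = 144 + 100 = 244
244 = (15,4)_16 → 15² + 4² = 225 + 16 = 241
241 = (15,1)_16 → 15² + 1² = 225 + 1 = 226
226 = (14,2)_16 → 14² + 2² = 196 + 4 = 200
200 = (12,8)_16 → 12² + 8² = 144 + 64 = 208
208 = (13,0)_16 → 13² + 0² = 169 + 0 = 169
169 = (10,9)_16 → 10² + 9² = 100 + 81 = 181
181 = (11,5)_16 → 11² + 5² = 121 + 25 = 146
146 = (9,2)_16 → 9² + 2² = 81 + 4 = 85
85 = (5,5)_16 → 5² + 5² = 25 + 25 = 50
50 = (3,2)_16 → 3² + 2² = 9 + 4 = 13
13 = (13)_16 → 13² = 169  — 169 already appeared earlier.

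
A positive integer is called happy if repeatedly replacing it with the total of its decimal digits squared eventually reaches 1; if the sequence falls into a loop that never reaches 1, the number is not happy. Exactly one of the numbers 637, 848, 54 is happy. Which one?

637

637: 637 → 94 → 97 → 130 → 10 → 1  — reaches 1 (happy)
848: 848 → 144 → 33 → 18 → 65 → 61 → 37 → 58 → 89 → 145 → 42 → 20 → 4 → 16 → 37  — repeats 37 (not happy)
54: 54 → 41 → 17 → 50 → 25 → 29 → 85 → 89 → 145 → 42 → 20 → 4 → 16 → 37 → 58 → 89  — repeats 89 (not happy)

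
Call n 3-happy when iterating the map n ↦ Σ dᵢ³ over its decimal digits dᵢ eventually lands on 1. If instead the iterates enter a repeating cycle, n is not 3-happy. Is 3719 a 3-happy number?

not 3-happy

3719 → 3³ + 7³ + 1³ + 9³ = 1100
1100 → 1³ + 1³ + 0³ + 0³ = 2
2 → 2³ = 8
8 → 8³ = 512
512 → 5³ + 1³ + 2³ = 134
134 → 1³ + 3³ + 4³ = 92
92 → 9³ + 2³ = 737
737 → 7³ + 3³ + 7³ = 713
713 → 7³ + 1³ + 3³ = 371
371 → 3³ + 7³ + 1³ = 371  — 371 already seen; the sequence cycles without reaching 1.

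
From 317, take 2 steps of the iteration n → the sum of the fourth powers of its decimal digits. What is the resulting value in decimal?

317 → 2483
2483 → 4449

4449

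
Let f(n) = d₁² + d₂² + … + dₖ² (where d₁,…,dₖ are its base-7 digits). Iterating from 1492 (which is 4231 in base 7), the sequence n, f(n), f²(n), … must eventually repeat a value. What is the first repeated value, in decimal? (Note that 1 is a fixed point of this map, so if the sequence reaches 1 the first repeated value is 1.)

1492 = (4,2,3,1)_7 → 4² + 2² + 3² + 1² = 16 + 4 + 9 + 1 = 30
30 = (4,2)_7 → 4² + 2² = 16 + 4 = 20
20 = (2,6)_7 → 2² + 6² = 4 + 36 = 40
40 = (5,5)_7 → 5² + 5² = 25 + 25 = 50
50 = (1,0,1)_7 → 1² + 0² + 1² = 1 + 0 + 1 = 2
2 = (2)_7 → 2² = 4
4 = (4)_7 → 4² = 16
16 = (2,2)_7 → 2² + 2² = 4 + 4 = 8
8 = (1,1)_7 → 1² + 1² = 1 + 1 = 2  — 2 already appeared earlier.

2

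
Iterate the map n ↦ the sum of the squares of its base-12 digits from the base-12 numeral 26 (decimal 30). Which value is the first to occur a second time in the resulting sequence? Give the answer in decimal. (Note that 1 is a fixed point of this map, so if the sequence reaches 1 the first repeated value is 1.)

25

30 = (2,6)_12 → 40
40 = (3,4)_12 → 25
25 = (2,1)_12 → 5
5 = (5)_12 → 25  — 25 already appeared earlier.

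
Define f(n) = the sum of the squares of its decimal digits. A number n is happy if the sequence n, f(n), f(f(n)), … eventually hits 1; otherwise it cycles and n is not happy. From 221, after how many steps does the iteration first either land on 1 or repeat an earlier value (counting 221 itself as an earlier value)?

221 → 2² + 2² + 1² = 4 + 4 + 1 = 9
9 → 9² = 81
81 → 8² + 1² = 64 + 1 = 65
65 → 6² + 5² = 36 + 25 = 61
61 → 6² + 1² = 36 + 1 = 37
37 → 3² + 7² = 9 + 49 = 58
58 → 5² + 8² = 25 + 64 = 89
89 → 8² + 9² = 64 + 81 = 145
145 → 1² + 4² + 5² = 1 + 16 + 25 = 42
42 → 4² + 2² = 16 + 4 = 20
20 → 2² + 0² = 4 + 0 = 4
4 → 4² = 16
16 → 1² + 6² = 1 + 36 = 37  — 37 repeats.
That took 13 steps.

13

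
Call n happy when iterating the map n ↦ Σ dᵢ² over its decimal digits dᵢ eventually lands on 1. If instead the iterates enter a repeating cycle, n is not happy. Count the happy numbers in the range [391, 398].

3

391: 391 → 91 → 82 → 68 → 100 → 1  (reaches 1)
392: 392 → 94 → 97 → 130 → 10 → 1  (reaches 1)
393: 393 → 99 → 162 → 41 → 17 → 50 → 25 → 29 → 85 → 89 → 145 → 42 → 20 → 4 → 16 → 37 → 58 → 89  (repeats 89)
394: 394 → 106 → 37 → 58 → 89 → 145 → 42 → 20 → 4 → 16 → 37  (repeats 37)
395: 395 → 115 → 27 → 53 → 34 → 25 → 29 → 85 → 89 → 145 → 42 → 20 → 4 → 16 → 37 → 58 → 89  (repeats 89)
396: 396 → 126 → 41 → 17 → 50 → 25 → 29 → 85 → 89 → 145 → 42 → 20 → 4 → 16 → 37 → 58 → 89  (repeats 89)
397: 397 → 139 → 91 → 82 → 68 → 100 → 1  (reaches 1)
398: 398 → 154 → 42 → 20 → 4 → 16 → 37 → 58 → 89 → 145 → 42  (repeats 42)
happy: 391, 392, 397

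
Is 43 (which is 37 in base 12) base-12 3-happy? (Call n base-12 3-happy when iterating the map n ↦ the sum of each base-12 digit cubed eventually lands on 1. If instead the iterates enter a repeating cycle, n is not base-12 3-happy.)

43 = (3,7)_12 → 370
370 = (2,6,10)_12 → 1224
1224 = (8,6,0)_12 → 728
728 = (5,0,8)_12 → 637
637 = (4,5,1)_12 → 190
190 = (1,3,10)_12 → 1028
1028 = (7,1,8)_12 → 856
856 = (5,11,4)_12 → 1520
1520 = (10,6,8)_12 → 1728
1728 = (1,0,0,0)_12 → 1  — reached 1.

base-12 3-happy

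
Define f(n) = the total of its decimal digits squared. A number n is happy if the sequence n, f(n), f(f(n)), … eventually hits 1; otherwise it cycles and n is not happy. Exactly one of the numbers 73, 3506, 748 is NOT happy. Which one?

73

73: 73 → 58 → 89 → 145 → 42 → 20 → 4 → 16 → 37 → 58  — repeats 58 (not happy)
3506: 3506 → 70 → 49 → 97 → 130 → 10 → 1  — reaches 1 (happy)
748: 748 → 129 → 86 → 100 → 1  — reaches 1 (happy)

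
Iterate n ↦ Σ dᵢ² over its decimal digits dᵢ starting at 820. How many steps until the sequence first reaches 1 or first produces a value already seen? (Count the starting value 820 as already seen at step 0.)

3

820 → 68
68 → 100
100 → 1  — reached 1.
That took 3 steps.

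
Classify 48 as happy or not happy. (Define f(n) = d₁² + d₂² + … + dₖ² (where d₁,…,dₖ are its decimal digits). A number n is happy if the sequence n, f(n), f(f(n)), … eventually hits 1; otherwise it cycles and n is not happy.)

48 → 4² + 8² = 16 + 64 = 80
80 → 8² + 0² = 64 + 0 = 64
64 → 6² + 4² = 36 + 16 = 52
52 → 5² + 2² = 25 + 4 = 29
29 → 2² + 9² = 4 + 81 = 85
85 → 8² + 5² = 64 + 25 = 89
89 → 8² + 9² = 64 + 81 = 145
145 → 1² + 4² + 5² = 1 + 16 + 25 = 42
42 → 4² + 2² = 16 + 4 = 20
20 → 2² + 0² = 4 + 0 = 4
4 → 4² = 16
16 → 1² + 6² = 1 + 36 = 37
37 → 3² + 7² = 9 + 49 = 58
58 → 5² + 8² = 25 + 64 = 89  — 89 already seen; the sequence cycles without reaching 1.

not happy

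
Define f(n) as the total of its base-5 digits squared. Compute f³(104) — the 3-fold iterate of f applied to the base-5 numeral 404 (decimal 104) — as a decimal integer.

104 = (4,0,4)_5 → 4² + 0² + 4² = 32
32 = (1,1,2)_5 → 1² + 1² + 2² = 6
6 = (1,1)_5 → 1² + 1² = 2

2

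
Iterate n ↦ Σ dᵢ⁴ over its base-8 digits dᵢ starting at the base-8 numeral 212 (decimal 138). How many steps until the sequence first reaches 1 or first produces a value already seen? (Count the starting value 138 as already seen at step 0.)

138 = (2,1,2)_8 → 2⁴ + 1⁴ + 2⁴ = 33
33 = (4,1)_8 → 4⁴ + 1⁴ = 257
257 = (4,0,1)_8 → 4⁴ + 0⁴ + 1⁴ = 257  — 257 repeats.
That took 3 steps.

3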